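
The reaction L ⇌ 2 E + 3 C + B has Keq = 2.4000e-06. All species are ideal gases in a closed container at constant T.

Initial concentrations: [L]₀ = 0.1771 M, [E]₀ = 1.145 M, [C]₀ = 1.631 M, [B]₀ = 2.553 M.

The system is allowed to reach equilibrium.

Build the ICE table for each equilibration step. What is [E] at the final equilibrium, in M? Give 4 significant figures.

Q₀ = 82 vs Keq = 2.4000e-06 ⇒ Q>K, reverse
Step 1:
                   L          E          C          B
  Initial     0.1771      1.145      1.631      2.553
  Change      0.5279     -1.056     -1.584    -0.5279
  Equil        0.705    0.08913     0.0472      2.025
  solve Keq expr → x = -0.5279; check Q = 2.4000e-06

[E]_eq = 0.08913 M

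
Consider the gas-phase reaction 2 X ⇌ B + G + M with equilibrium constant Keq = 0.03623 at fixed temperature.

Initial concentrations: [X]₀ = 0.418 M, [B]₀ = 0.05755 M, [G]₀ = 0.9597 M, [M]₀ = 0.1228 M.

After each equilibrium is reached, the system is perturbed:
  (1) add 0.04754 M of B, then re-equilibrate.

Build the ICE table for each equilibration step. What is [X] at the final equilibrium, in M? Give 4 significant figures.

Q₀ = 0.03882 vs Keq = 0.03623 ⇒ Q>K, reverse
Step 1:
                  X         B         G         M
  init        0.418   0.05755    0.9597    0.1228
  Δ        0.003786 -0.001893 -0.001893 -0.001893
  eq         0.4218   0.05566    0.9578    0.1209
  solve Keq expr → x = -0.001893; check Q = 0.03623
Then add 0.04754 M of B.
Step 2:
                  X         B         G         M
  init       0.4218    0.1032    0.9578    0.1209
  Δ         0.04119  -0.02059  -0.02059  -0.02059
  eq          0.463    0.0826    0.9372    0.1003
  solve Keq expr → x = -0.02059; check Q = 0.03623

[X]_eq = 0.463 M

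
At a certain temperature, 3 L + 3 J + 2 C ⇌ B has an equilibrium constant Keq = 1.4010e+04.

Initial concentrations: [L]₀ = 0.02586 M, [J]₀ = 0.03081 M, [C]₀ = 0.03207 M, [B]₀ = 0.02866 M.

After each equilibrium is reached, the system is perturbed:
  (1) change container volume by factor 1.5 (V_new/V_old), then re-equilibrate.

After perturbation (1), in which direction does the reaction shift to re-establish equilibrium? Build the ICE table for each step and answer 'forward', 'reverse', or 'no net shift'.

Q₀ = 5.5096e+10 vs Keq = 1.4010e+04 ⇒ Q>K, reverse
Step 1:
                    L           J           C           B
  init        0.02586     0.03081     0.03207     0.02866
  Δ           0.08527     0.08527     0.05684    -0.02842
  eq           0.1111      0.1161     0.08891  2.3773e-04
  solve Keq expr → x = -0.02842; check Q = 1.4010e+04
Then change container volume by factor 1.5 (V_new/V_old).
Step 2:
                    L           J           C           B
  init        0.07408     0.07738     0.05928  1.5848e-04
  Δ        4.4634e-04  4.4634e-04  2.9756e-04 -1.4878e-04
  eq          0.07453     0.07783     0.05957  9.7054e-06
  solve Keq expr → x = -1.4878e-04; check Q = 1.4010e+04

Direction: reverse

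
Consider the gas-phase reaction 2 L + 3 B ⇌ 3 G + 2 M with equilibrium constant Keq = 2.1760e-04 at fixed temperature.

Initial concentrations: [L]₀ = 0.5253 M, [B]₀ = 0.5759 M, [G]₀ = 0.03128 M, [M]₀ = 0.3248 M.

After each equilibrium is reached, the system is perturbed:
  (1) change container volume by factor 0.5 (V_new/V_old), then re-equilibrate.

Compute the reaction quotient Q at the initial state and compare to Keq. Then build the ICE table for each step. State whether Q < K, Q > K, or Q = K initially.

Q₀ = 6.1260e-05; Q < K (proceeds forward)

Q₀ = 6.1260e-05 vs Keq = 2.1760e-04 ⇒ Q<K, forward
Step 1:
                  L         B         G         M
  Initial    0.5253    0.5759   0.03128    0.3248
  Change  -0.009261  -0.01389   0.01389  0.009261
  Equil       0.516     0.562   0.04517    0.3341
  solve Keq expr → x = 0.004631; check Q = 2.1760e-04
Then change container volume by factor 0.5 (V_new/V_old).
Step 2:
                  L         B         G         M
  Initial     1.032     1.124   0.09034    0.6681
  Change          0         0         0         0
  Equil       1.032     1.124   0.09034    0.6681
  solve Keq expr → x = 0; check Q = 2.1760e-04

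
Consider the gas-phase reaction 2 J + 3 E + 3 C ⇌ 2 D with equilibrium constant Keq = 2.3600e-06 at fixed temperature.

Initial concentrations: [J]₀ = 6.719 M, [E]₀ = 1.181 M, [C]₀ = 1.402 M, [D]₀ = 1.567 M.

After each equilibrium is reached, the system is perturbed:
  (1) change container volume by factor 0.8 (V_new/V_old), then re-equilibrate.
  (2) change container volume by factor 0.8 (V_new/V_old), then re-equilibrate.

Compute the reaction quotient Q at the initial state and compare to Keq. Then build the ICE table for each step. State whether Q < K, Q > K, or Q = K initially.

Q₀ = 0.01198 vs Keq = 2.3600e-06 ⇒ Q>K, reverse
Step 1:
                  J         E         C         D
  I           6.719     1.181     1.402     1.567
  C           1.205     1.808     1.808    -1.205
  E           7.924     2.989      3.21    0.3617
  solve Keq expr → x = -0.6026; check Q = 2.3600e-06
Then change container volume by factor 0.8 (V_new/V_old).
Step 2:
                  J         E         C         D
  I           9.905     3.736     4.012    0.4522
  C         -0.2141   -0.3211   -0.3211    0.2141
  E           9.691     3.415     3.691    0.6663
  solve Keq expr → x = 0.107; check Q = 2.3600e-06
Then change container volume by factor 0.8 (V_new/V_old).
Step 3:
                  J         E         C         D
  I           12.11     4.269     4.614    0.8329
  C         -0.3075   -0.4612   -0.4612    0.3075
  E           11.81     3.807     4.153      1.14
  solve Keq expr → x = 0.1537; check Q = 2.3600e-06

Q₀ = 0.01198; Q > K (proceeds reverse)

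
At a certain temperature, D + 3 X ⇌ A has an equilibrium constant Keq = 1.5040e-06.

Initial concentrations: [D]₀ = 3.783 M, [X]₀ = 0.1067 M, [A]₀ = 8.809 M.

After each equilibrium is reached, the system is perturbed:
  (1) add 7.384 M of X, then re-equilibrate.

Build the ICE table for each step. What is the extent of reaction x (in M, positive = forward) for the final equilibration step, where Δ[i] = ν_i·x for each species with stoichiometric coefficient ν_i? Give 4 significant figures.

Q₀ = 1917 vs Keq = 1.5040e-06 ⇒ Q>K, reverse
Step 1:
                    D           X           A
  Initial       3.783      0.1067       8.809
  Change        8.499        25.5      -8.499
  Equil         12.28        25.6        0.31
  solve Keq expr → x = -8.499; check Q = 1.5040e-06
Then add 7.384 M of X.
Step 2:
                    D           X           A
  Initial       12.28       32.99        0.31
  Change      -0.2879     -0.8638      0.2879
  Equil         11.99       32.12       0.598
  solve Keq expr → x = 0.2879; check Q = 1.5040e-06

x = 0.2879 M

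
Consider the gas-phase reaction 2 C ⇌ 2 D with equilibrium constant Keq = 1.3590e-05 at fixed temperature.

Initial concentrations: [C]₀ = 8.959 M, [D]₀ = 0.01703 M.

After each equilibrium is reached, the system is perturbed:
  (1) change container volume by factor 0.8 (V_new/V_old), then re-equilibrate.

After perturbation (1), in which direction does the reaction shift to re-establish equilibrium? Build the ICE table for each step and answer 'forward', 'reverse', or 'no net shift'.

Direction: no net shift

Q₀ = 3.6134e-06 vs Keq = 1.3590e-05 ⇒ Q<K, forward
Step 1:
                    C           D
  init          8.959     0.01703
  Δ          -0.01594     0.01594
  eq            8.943     0.03297
  solve Keq expr → x = 0.007969; check Q = 1.3590e-05
Then change container volume by factor 0.8 (V_new/V_old).
Step 2:
                    C           D
  init          11.18     0.04121
  Δ                 0           0
  eq            11.18     0.04121
  solve Keq expr → x = 0; check Q = 1.3590e-05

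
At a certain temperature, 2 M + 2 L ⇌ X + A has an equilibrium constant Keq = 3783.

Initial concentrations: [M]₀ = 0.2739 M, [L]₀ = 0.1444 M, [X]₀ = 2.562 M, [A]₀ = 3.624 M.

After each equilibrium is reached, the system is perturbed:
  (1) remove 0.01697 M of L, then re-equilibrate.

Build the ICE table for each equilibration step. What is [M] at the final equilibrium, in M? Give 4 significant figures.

[M]_eq = 0.307 M

Q₀ = 5935 vs Keq = 3783 ⇒ Q>K, reverse
Step 1:
                   M          L          X          A
  Initial     0.2739     0.1444      2.562      3.624
  Change     0.02226    0.02226   -0.01113   -0.01113
  Equil       0.2962     0.1667      2.551      3.613
  solve Keq expr → x = -0.01113; check Q = 3783
Then remove 0.01697 M of L.
Step 2:
                   M          L          X          A
  Initial     0.2962     0.1497      2.551      3.613
  Change     0.01081    0.01081  -0.005405  -0.005405
  Equil        0.307     0.1605      2.545      3.607
  solve Keq expr → x = -0.005405; check Q = 3783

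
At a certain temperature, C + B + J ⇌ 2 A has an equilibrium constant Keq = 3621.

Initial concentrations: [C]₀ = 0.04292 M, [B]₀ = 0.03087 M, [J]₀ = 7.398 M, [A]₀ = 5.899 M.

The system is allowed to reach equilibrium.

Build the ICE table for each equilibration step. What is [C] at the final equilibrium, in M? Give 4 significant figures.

Q₀ = 3550 vs Keq = 3621 ⇒ Q<K, forward
Step 1:
                  C         B         J         A
  I         0.04292   0.03087     7.398     5.899
  C       -3.4801e-04 -3.4801e-04 -3.4801e-04 6.9602e-04
  E         0.04257   0.03052     7.398       5.9
  solve Keq expr → x = 3.4801e-04; check Q = 3621

[C]_eq = 0.04257 M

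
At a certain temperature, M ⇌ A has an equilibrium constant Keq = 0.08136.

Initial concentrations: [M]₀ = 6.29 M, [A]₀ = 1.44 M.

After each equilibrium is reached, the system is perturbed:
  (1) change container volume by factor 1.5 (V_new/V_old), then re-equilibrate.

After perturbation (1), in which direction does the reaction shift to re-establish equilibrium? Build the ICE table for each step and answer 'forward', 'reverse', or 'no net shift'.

Direction: no net shift

Q₀ = 0.2289 vs Keq = 0.08136 ⇒ Q>K, reverse
Step 1:
                  M         A
  init         6.29      1.44
  Δ          0.8584   -0.8584
  eq          7.148    0.5816
  solve Keq expr → x = -0.8584; check Q = 0.08136
Then change container volume by factor 1.5 (V_new/V_old).
Step 2:
                  M         A
  init        4.766    0.3877
  Δ               0         0
  eq          4.766    0.3877
  solve Keq expr → x = 0; check Q = 0.08136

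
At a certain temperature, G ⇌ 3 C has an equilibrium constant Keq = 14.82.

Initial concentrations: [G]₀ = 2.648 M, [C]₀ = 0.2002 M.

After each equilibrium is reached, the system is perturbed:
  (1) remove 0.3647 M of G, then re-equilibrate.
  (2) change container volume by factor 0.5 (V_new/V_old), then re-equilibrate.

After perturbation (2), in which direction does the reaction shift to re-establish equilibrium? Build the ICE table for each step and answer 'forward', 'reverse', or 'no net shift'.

Direction: reverse

Q₀ = 0.00303 vs Keq = 14.82 ⇒ Q<K, forward
Step 1:
                    G           C
  init          2.648      0.2002
  Δ           -0.9165       2.749
  eq            1.732        2.95
  solve Keq expr → x = 0.9165; check Q = 14.82
Then remove 0.3647 M of G.
Step 2:
                    G           C
  init          1.367        2.95
  Δ           0.06118     -0.1835
  eq            1.428       2.766
  solve Keq expr → x = -0.06118; check Q = 14.82
Then change container volume by factor 0.5 (V_new/V_old).
Step 3:
                    G           C
  init          2.856       5.532
  Δ            0.6055      -1.816
  eq            3.462       3.716
  solve Keq expr → x = -0.6055; check Q = 14.82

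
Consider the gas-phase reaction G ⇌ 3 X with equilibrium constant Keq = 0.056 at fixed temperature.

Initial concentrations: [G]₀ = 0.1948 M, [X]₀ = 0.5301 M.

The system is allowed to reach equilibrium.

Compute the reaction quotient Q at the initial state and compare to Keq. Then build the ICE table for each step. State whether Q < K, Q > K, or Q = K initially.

Q₀ = 0.7647 vs Keq = 0.056 ⇒ Q>K, reverse
Step 1:
                    G           X
  init         0.1948      0.5301
  Δ           0.09255     -0.2776
  eq           0.2873      0.2525
  solve Keq expr → x = -0.09255; check Q = 0.056

Q₀ = 0.7647; Q > K (proceeds reverse)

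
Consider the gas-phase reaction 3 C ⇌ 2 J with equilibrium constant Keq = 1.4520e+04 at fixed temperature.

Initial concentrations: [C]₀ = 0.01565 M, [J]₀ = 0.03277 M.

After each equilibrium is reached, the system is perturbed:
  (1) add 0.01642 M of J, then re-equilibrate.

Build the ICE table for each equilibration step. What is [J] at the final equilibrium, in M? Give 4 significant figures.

[J]_eq = 0.05564 M

Q₀ = 280.2 vs Keq = 1.4520e+04 ⇒ Q<K, forward
Step 1:
                  C         J
  I         0.01565   0.03277
  C        -0.01086  0.007237
  E        0.004795   0.04001
  solve Keq expr → x = 0.003618; check Q = 1.4520e+04
Then add 0.01642 M of J.
Step 2:
                  C         J
  I        0.004795   0.05643
  C        0.001179 -7.8622e-04
  E        0.005974   0.05564
  solve Keq expr → x = -3.9311e-04; check Q = 1.4520e+04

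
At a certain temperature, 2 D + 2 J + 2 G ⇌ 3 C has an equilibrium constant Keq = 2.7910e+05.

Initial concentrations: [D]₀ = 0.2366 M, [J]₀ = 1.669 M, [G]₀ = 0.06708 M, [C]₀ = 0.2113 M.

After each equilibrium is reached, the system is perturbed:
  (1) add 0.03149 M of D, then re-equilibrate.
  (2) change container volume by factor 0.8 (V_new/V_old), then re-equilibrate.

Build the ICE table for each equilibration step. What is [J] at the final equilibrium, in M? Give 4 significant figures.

Q₀ = 13.45 vs Keq = 2.7910e+05 ⇒ Q<K, forward
Step 1:
                   D          J          G          C
  init        0.2366      1.669    0.06708     0.2113
  Δ         -0.06589   -0.06589   -0.06589    0.09883
  eq          0.1707      1.603   0.001195     0.3101
  solve Keq expr → x = 0.03294; check Q = 2.7910e+05
Then add 0.03149 M of D.
Step 2:
                   D          J          G          C
  init        0.2022      1.603   0.001195     0.3101
  Δ       -1.8365e-04 -1.8365e-04 -1.8365e-04 2.7548e-04
  eq           0.202      1.603   0.001011     0.3104
  solve Keq expr → x = 9.1825e-05; check Q = 2.7910e+05
Then change container volume by factor 0.8 (V_new/V_old).
Step 3:
                   D          J          G          C
  init        0.2525      2.004   0.001264      0.388
  Δ       -3.5613e-04 -3.5613e-04 -3.5613e-04 5.3420e-04
  eq          0.2522      2.003 9.0747e-04     0.3885
  solve Keq expr → x = 1.7807e-04; check Q = 2.7910e+05

[J]_eq = 2.003 M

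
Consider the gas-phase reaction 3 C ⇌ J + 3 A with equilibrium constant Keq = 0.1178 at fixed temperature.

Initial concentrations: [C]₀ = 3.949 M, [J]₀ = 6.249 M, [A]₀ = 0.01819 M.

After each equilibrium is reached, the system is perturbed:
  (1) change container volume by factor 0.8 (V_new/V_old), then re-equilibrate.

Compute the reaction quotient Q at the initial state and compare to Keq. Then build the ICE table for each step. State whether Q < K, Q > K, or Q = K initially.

Q₀ = 6.1073e-07 vs Keq = 0.1178 ⇒ Q<K, forward
Step 1:
                   C          J          A
  I            3.949      6.249    0.01819
  C          -0.8065     0.2688     0.8065
  E            3.143      6.518     0.8247
  solve Keq expr → x = 0.2688; check Q = 0.1178
Then change container volume by factor 0.8 (V_new/V_old).
Step 2:
                   C          J          A
  I            3.928      8.147      1.031
  C          0.05879    -0.0196   -0.05879
  E            3.987      8.128     0.9721
  solve Keq expr → x = -0.0196; check Q = 0.1178

Q₀ = 6.1073e-07; Q < K (proceeds forward)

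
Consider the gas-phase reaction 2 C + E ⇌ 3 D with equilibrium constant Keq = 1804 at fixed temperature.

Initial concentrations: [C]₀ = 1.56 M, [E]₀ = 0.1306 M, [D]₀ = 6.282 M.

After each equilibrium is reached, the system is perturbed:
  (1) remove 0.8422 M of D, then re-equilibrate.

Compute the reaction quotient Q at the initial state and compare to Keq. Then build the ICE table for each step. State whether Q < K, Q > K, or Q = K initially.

Q₀ = 780 vs Keq = 1804 ⇒ Q<K, forward
Step 1:
                  C         E         D
  Initial      1.56    0.1306     6.282
  Change    -0.1176  -0.05882    0.1765
  Equil       1.442   0.07178     6.458
  solve Keq expr → x = 0.05882; check Q = 1804
Then remove 0.8422 M of D.
Step 2:
                  C         E         D
  Initial     1.442   0.07178     5.616
  Change   -0.04037  -0.02019   0.06056
  Equil       1.402   0.05159     5.677
  solve Keq expr → x = 0.02019; check Q = 1804

Q₀ = 780; Q < K (proceeds forward)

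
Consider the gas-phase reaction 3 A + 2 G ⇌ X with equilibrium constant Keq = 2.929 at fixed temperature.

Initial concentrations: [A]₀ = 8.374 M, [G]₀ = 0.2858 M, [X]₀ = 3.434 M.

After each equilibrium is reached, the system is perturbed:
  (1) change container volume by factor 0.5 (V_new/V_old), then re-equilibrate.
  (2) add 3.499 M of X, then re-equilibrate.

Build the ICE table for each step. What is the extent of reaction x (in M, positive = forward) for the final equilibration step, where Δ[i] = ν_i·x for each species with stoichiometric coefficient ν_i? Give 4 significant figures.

x = -0.002697 M

Q₀ = 0.07159 vs Keq = 2.929 ⇒ Q<K, forward
Step 1:
                   A          G          X
  Initial      8.374     0.2858      3.434
  Change     -0.3559    -0.2373     0.1186
  Equil        8.018    0.04851      3.553
  solve Keq expr → x = 0.1186; check Q = 2.929
Then change container volume by factor 0.5 (V_new/V_old).
Step 2:
                   A          G          X
  Initial      16.04    0.09702      7.105
  Change     -0.1087   -0.07245    0.03623
  Equil        15.93    0.02456      7.142
  solve Keq expr → x = 0.03623; check Q = 2.929
Then add 3.499 M of X.
Step 3:
                   A          G          X
  Initial      15.93    0.02456      10.64
  Change     0.00809   0.005393  -0.002697
  Equil        15.94    0.02996      10.64
  solve Keq expr → x = -0.002697; check Q = 2.929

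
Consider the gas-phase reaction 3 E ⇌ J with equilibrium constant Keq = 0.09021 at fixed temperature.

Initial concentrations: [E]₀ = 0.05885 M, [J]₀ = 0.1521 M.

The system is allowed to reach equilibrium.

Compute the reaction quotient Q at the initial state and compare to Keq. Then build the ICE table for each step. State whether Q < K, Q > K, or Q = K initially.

Q₀ = 746.3; Q > K (proceeds reverse)

Q₀ = 746.3 vs Keq = 0.09021 ⇒ Q>K, reverse
Step 1:
                   E          J
  I          0.05885     0.1521
  C           0.4255    -0.1418
  E           0.4844    0.01025
  solve Keq expr → x = -0.1418; check Q = 0.09021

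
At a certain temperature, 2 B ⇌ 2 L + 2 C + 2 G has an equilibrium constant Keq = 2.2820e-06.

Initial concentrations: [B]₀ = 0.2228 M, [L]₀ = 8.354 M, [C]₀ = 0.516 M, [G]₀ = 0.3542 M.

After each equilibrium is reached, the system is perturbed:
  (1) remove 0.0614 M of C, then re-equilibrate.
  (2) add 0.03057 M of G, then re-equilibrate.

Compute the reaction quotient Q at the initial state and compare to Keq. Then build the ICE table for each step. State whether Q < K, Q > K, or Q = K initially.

Q₀ = 46.96; Q > K (proceeds reverse)

Q₀ = 46.96 vs Keq = 2.2820e-06 ⇒ Q>K, reverse
Step 1:
                    B           L           C           G
  init         0.2228       8.354       0.516      0.3542
  Δ            0.3535     -0.3535     -0.3535     -0.3535
  eq           0.5763           8      0.1625  6.6979e-04
  solve Keq expr → x = -0.1768; check Q = 2.2820e-06
Then remove 0.0614 M of C.
Step 2:
                    B           L           C           G
  init         0.5763           8      0.1011  6.6979e-04
  Δ       -4.0184e-04  4.0184e-04  4.0184e-04  4.0184e-04
  eq           0.5759       8.001      0.1015    0.001072
  solve Keq expr → x = 2.0092e-04; check Q = 2.2820e-06
Then add 0.03057 M of G.
Step 3:
                    B           L           C           G
  init         0.5759       8.001      0.1015     0.03164
  Δ           0.03003    -0.03003    -0.03003    -0.03003
  eq            0.606       7.971     0.07144    0.001608
  solve Keq expr → x = -0.01502; check Q = 2.2820e-06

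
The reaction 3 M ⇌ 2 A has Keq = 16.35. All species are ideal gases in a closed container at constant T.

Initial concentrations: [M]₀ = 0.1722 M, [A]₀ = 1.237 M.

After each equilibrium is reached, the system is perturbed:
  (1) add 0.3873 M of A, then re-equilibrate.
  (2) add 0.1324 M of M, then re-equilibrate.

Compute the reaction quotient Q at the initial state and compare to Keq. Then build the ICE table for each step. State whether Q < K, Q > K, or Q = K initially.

Q₀ = 299.7; Q > K (proceeds reverse)

Q₀ = 299.7 vs Keq = 16.35 ⇒ Q>K, reverse
Step 1:
                   M          A
  init        0.1722      1.237
  Δ           0.2415     -0.161
  eq          0.4137      1.076
  solve Keq expr → x = -0.0805; check Q = 16.35
Then add 0.3873 M of A.
Step 2:
                   M          A
  init        0.4137      1.463
  Δ          0.08147   -0.05431
  eq          0.4952      1.409
  solve Keq expr → x = -0.02716; check Q = 16.35
Then add 0.1324 M of M.
Step 3:
                   M          A
  init        0.6276      1.409
  Δ          -0.1146    0.07643
  eq          0.5129      1.485
  solve Keq expr → x = 0.03822; check Q = 16.35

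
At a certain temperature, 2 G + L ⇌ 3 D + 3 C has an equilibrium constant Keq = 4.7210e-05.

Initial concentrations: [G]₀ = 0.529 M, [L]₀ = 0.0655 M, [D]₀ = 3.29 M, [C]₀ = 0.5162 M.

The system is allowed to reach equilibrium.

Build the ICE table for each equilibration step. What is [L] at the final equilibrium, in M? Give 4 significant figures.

[L]_eq = 0.2351 M

Q₀ = 267.2 vs Keq = 4.7210e-05 ⇒ Q>K, reverse
Step 1:
                   G          L          D          C
  Initial      0.529     0.0655       3.29     0.5162
  Change      0.3393     0.1696    -0.5089    -0.5089
  Equil       0.8683     0.2351      2.781     0.0073
  solve Keq expr → x = -0.1696; check Q = 4.7210e-05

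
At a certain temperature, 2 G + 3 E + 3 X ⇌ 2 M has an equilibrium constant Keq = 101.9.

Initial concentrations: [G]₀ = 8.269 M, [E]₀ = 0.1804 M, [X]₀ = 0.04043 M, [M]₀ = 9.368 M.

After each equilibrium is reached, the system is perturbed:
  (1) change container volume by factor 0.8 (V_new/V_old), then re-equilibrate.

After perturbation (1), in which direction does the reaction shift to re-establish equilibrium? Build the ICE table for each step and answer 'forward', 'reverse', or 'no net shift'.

Direction: forward

Q₀ = 3.3080e+06 vs Keq = 101.9 ⇒ Q>K, reverse
Step 1:
                   G          E          X          M
  Initial      8.269     0.1804    0.04043      9.368
  Change      0.2455     0.3682     0.3682    -0.2455
  Equil        8.514     0.5486     0.4086      9.123
  solve Keq expr → x = -0.1227; check Q = 101.9
Then change container volume by factor 0.8 (V_new/V_old).
Step 2:
                   G          E          X          M
  Initial      10.64     0.6857     0.5108       11.4
  Change    -0.07642    -0.1146    -0.1146    0.07642
  Equil        10.57     0.5711     0.3962      11.48
  solve Keq expr → x = 0.03821; check Q = 101.9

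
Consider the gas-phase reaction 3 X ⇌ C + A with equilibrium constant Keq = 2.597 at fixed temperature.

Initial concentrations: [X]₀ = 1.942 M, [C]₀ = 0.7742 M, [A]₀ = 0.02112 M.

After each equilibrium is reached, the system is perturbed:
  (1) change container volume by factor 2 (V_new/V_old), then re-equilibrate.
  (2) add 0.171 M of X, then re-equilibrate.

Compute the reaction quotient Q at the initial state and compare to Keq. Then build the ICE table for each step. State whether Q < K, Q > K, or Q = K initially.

Q₀ = 0.002233; Q < K (proceeds forward)

Q₀ = 0.002233 vs Keq = 2.597 ⇒ Q<K, forward
Step 1:
                    X           C           A
  I             1.942      0.7742     0.02112
  C            -1.339      0.4462      0.4462
  E            0.6033        1.22      0.4673
  solve Keq expr → x = 0.4462; check Q = 2.597
Then change container volume by factor 2 (V_new/V_old).
Step 2:
                    X           C           A
  I            0.3017      0.6102      0.2337
  C           0.06252    -0.02084    -0.02084
  E            0.3642      0.5894      0.2128
  solve Keq expr → x = -0.02084; check Q = 2.597
Then add 0.171 M of X.
Step 3:
                    X           C           A
  I            0.5352      0.5894      0.2128
  C           -0.1369     0.04562     0.04562
  E            0.3983       0.635      0.2585
  solve Keq expr → x = 0.04562; check Q = 2.597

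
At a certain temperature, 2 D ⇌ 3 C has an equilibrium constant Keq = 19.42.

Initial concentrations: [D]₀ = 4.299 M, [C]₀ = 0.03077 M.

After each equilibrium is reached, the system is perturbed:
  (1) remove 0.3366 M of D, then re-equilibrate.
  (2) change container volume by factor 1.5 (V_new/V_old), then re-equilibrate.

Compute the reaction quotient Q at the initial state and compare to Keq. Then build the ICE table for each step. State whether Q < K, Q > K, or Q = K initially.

Q₀ = 1.5763e-06 vs Keq = 19.42 ⇒ Q<K, forward
Step 1:
                    D           C
  Initial       4.299     0.03077
  Change       -2.565       3.848
  Equil         1.734       3.879
  solve Keq expr → x = 1.283; check Q = 19.42
Then remove 0.3366 M of D.
Step 2:
                    D           C
  Initial       1.397       3.879
  Change       0.1692     -0.2539
  Equil         1.566       3.625
  solve Keq expr → x = -0.08462; check Q = 19.42
Then change container volume by factor 1.5 (V_new/V_old).
Step 3:
                    D           C
  Initial       1.044       2.417
  Change      -0.1061      0.1591
  Equil        0.9381       2.576
  solve Keq expr → x = 0.05303; check Q = 19.42

Q₀ = 1.5763e-06; Q < K (proceeds forward)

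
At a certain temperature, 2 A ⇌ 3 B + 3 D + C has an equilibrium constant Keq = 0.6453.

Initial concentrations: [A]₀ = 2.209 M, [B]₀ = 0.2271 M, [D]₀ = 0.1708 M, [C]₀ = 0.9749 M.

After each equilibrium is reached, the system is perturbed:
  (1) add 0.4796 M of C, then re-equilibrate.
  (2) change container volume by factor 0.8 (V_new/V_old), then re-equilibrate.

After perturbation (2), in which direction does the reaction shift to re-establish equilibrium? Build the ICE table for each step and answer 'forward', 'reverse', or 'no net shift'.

Q₀ = 1.1660e-05 vs Keq = 0.6453 ⇒ Q<K, forward
Step 1:
                  A         B         D         C
  init        2.209    0.2271    0.1708    0.9749
  Δ         -0.5706    0.8559    0.8559    0.2853
  eq          1.638     1.083     1.027      1.26
  solve Keq expr → x = 0.2853; check Q = 0.6453
Then add 0.4796 M of C.
Step 2:
                  A         B         D         C
  init        1.638     1.083     1.027      1.74
  Δ         0.03151  -0.04727  -0.04727  -0.01576
  eq           1.67     1.036    0.9794     1.724
  solve Keq expr → x = -0.01576; check Q = 0.6453
Then change container volume by factor 0.8 (V_new/V_old).
Step 3:
                  A         B         D         C
  init        2.087     1.295     1.224     2.155
  Δ          0.1252   -0.1878   -0.1878   -0.0626
  eq          2.213     1.107     1.036     2.092
  solve Keq expr → x = -0.0626; check Q = 0.6453

Direction: reverse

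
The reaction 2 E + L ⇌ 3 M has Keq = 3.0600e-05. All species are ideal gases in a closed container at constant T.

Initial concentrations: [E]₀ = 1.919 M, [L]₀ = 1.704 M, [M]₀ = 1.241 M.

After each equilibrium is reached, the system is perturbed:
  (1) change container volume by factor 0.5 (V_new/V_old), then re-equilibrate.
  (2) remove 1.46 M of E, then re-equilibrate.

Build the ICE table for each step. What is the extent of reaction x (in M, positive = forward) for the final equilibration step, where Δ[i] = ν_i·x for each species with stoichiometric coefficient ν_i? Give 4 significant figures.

x = -0.009639 M

Q₀ = 0.3046 vs Keq = 3.0600e-05 ⇒ Q>K, reverse
Step 1:
                  E         L         M
  init        1.919     1.704     1.241
  Δ          0.7757    0.3878    -1.164
  eq          2.695     2.092   0.07746
  solve Keq expr → x = -0.3878; check Q = 3.0600e-05
Then change container volume by factor 0.5 (V_new/V_old).
Step 2:
                  E         L         M
  init        5.389     4.184    0.1549
  Δ               0         0         0
  eq          5.389     4.184    0.1549
  solve Keq expr → x = 0; check Q = 3.0600e-05
Then remove 1.46 M of E.
Step 3:
                  E         L         M
  init        3.929     4.184    0.1549
  Δ         0.01928  0.009639  -0.02892
  eq          3.949     4.193     0.126
  solve Keq expr → x = -0.009639; check Q = 3.0600e-05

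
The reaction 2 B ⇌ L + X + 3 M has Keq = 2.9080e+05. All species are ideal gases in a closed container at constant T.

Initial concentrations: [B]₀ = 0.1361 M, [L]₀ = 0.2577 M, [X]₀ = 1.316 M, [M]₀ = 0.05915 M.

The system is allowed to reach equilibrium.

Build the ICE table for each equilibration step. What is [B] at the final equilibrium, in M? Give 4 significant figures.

[B]_eq = 1.6796e-04 M

Q₀ = 0.003789 vs Keq = 2.9080e+05 ⇒ Q<K, forward
Step 1:
                    B           L           X           M
  Initial      0.1361      0.2577       1.316     0.05915
  Change      -0.1359     0.06797     0.06797      0.2039
  Equil    1.6796e-04      0.3257       1.384       0.263
  solve Keq expr → x = 0.06797; check Q = 2.9080e+05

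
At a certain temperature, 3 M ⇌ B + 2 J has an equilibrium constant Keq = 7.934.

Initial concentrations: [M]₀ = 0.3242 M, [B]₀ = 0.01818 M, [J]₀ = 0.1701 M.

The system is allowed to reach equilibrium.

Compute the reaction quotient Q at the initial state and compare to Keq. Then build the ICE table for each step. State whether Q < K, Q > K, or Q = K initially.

Q₀ = 0.01544; Q < K (proceeds forward)

Q₀ = 0.01544 vs Keq = 7.934 ⇒ Q<K, forward
Step 1:
                    M           B           J
  I            0.3242     0.01818      0.1701
  C           -0.2194     0.07313      0.1463
  E            0.1048     0.09131      0.3164
  solve Keq expr → x = 0.07313; check Q = 7.934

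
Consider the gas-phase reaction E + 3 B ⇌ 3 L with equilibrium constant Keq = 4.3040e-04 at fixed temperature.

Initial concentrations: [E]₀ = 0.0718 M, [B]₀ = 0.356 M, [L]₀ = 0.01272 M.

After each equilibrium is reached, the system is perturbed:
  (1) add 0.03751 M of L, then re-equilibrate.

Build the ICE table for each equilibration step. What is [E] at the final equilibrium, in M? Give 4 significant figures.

Q₀ = 6.3531e-04 vs Keq = 4.3040e-04 ⇒ Q>K, reverse
Step 1:
                   E          B          L
  I           0.0718      0.356    0.01272
  C       4.9216e-04   0.001476  -0.001476
  E          0.07229     0.3575    0.01124
  solve Keq expr → x = -4.9216e-04; check Q = 4.3040e-04
Then add 0.03751 M of L.
Step 2:
                   E          B          L
  I          0.07229     0.3575    0.04875
  C          0.01191    0.03574   -0.03574
  E          0.08421     0.3932    0.01301
  solve Keq expr → x = -0.01191; check Q = 4.3040e-04

[E]_eq = 0.08421 M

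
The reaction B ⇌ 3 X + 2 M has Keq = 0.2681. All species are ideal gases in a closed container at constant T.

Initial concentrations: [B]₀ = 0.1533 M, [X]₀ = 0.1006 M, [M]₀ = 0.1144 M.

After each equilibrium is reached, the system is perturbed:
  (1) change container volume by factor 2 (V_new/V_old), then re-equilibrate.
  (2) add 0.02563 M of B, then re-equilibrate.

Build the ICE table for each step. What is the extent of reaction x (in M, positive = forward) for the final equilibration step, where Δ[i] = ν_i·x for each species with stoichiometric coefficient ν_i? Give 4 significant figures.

Q₀ = 8.6917e-05 vs Keq = 0.2681 ⇒ Q<K, forward
Step 1:
                    B           X           M
  init         0.1533      0.1006      0.1144
  Δ           -0.1146      0.3439      0.2292
  eq          0.03868      0.4445      0.3436
  solve Keq expr → x = 0.1146; check Q = 0.2681
Then change container volume by factor 2 (V_new/V_old).
Step 2:
                    B           X           M
  init        0.01934      0.2222      0.1718
  Δ          -0.01624     0.04872     0.03248
  eq         0.003097       0.271      0.2043
  solve Keq expr → x = 0.01624; check Q = 0.2681
Then add 0.02563 M of B.
Step 3:
                    B           X           M
  init        0.02873       0.271      0.2043
  Δ          -0.02048     0.06145     0.04097
  eq         0.008242      0.3324      0.2453
  solve Keq expr → x = 0.02048; check Q = 0.2681

x = 0.02048 M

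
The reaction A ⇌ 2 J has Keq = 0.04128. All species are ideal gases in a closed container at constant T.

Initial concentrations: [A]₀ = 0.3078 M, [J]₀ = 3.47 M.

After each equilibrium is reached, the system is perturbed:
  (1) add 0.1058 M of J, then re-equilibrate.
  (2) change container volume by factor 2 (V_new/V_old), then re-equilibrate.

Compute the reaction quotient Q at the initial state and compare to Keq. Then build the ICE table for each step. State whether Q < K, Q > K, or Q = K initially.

Q₀ = 39.12 vs Keq = 0.04128 ⇒ Q>K, reverse
Step 1:
                  A         J
  Initial    0.3078      3.47
  Change      1.595     -3.19
  Equil       1.903    0.2803
  solve Keq expr → x = -1.595; check Q = 0.04128
Then add 0.1058 M of J.
Step 2:
                  A         J
  Initial     1.903    0.3861
  Change    0.05103   -0.1021
  Equil       1.954     0.284
  solve Keq expr → x = -0.05103; check Q = 0.04128
Then change container volume by factor 2 (V_new/V_old).
Step 3:
                  A         J
  Initial    0.9769     0.142
  Change   -0.02796   0.05592
  Equil      0.9489    0.1979
  solve Keq expr → x = 0.02796; check Q = 0.04128

Q₀ = 39.12; Q > K (proceeds reverse)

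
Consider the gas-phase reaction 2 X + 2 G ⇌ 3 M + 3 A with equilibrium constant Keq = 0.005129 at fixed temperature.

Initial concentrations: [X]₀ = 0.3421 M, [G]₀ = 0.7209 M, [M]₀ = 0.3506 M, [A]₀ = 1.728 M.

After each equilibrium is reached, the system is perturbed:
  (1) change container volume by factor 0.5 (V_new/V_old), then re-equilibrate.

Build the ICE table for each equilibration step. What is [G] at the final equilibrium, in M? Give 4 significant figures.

Q₀ = 3.656 vs Keq = 0.005129 ⇒ Q>K, reverse
Step 1:
                    X           G           M           A
  Initial      0.3421      0.7209      0.3506       1.728
  Change       0.1853      0.1853     -0.2779     -0.2779
  Equil        0.5274      0.9062     0.07269        1.45
  solve Keq expr → x = -0.09264; check Q = 0.005129
Then change container volume by factor 0.5 (V_new/V_old).
Step 2:
                    X           G           M           A
  Initial       1.055       1.812      0.1454         2.9
  Change      0.03277     0.03277    -0.04916    -0.04916
  Equil         1.088       1.845     0.09623       2.851
  solve Keq expr → x = -0.01639; check Q = 0.005129

[G]_eq = 1.845 M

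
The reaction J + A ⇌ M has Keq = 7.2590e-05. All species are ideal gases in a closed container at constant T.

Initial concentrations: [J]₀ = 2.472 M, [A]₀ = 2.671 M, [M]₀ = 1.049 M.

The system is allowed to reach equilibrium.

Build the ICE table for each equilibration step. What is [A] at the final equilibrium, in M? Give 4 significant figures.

[A]_eq = 3.719 M

Q₀ = 0.1589 vs Keq = 7.2590e-05 ⇒ Q>K, reverse
Step 1:
                   J          A          M
  init         2.472      2.671      1.049
  Δ            1.048      1.048     -1.048
  eq            3.52      3.719 9.5029e-04
  solve Keq expr → x = -1.048; check Q = 7.2590e-05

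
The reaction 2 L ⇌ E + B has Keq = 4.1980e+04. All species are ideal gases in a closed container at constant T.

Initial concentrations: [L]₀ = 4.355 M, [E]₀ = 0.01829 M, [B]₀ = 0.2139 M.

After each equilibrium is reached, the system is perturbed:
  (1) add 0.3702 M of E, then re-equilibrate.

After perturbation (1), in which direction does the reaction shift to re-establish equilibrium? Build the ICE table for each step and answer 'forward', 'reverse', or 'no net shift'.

Q₀ = 2.0628e-04 vs Keq = 4.1980e+04 ⇒ Q<K, forward
Step 1:
                  L         E         B
  I           4.355   0.01829    0.2139
  C          -4.344     2.172     2.172
  E         0.01116      2.19     2.386
  solve Keq expr → x = 2.172; check Q = 4.1980e+04
Then add 0.3702 M of E.
Step 2:
                  L         E         B
  I         0.01116      2.56     2.386
  C       9.0389e-04 -4.5194e-04 -4.5194e-04
  E         0.01206      2.56     2.385
  solve Keq expr → x = -4.5194e-04; check Q = 4.1980e+04

Direction: reverse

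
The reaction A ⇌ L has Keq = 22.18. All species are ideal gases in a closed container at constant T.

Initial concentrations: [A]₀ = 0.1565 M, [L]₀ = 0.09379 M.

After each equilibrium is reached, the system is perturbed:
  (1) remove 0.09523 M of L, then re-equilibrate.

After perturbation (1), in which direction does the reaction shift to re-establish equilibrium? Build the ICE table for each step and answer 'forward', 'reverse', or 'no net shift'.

Direction: forward

Q₀ = 0.5993 vs Keq = 22.18 ⇒ Q<K, forward
Step 1:
                   A          L
  Initial     0.1565    0.09379
  Change     -0.1457     0.1457
  Equil       0.0108     0.2395
  solve Keq expr → x = 0.1457; check Q = 22.18
Then remove 0.09523 M of L.
Step 2:
                   A          L
  Initial     0.0108     0.1443
  Change   -0.004108   0.004108
  Equil     0.006689     0.1484
  solve Keq expr → x = 0.004108; check Q = 22.18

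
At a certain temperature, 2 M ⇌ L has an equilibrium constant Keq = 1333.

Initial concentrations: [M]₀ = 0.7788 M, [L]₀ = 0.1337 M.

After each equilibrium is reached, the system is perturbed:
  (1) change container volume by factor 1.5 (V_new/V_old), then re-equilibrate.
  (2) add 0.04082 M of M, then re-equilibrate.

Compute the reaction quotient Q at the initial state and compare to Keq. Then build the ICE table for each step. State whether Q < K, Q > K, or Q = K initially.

Q₀ = 0.2204; Q < K (proceeds forward)

Q₀ = 0.2204 vs Keq = 1333 ⇒ Q<K, forward
Step 1:
                   M          L
  I           0.7788     0.1337
  C          -0.7592     0.3796
  E          0.01962     0.5133
  solve Keq expr → x = 0.3796; check Q = 1333
Then change container volume by factor 1.5 (V_new/V_old).
Step 2:
                   M          L
  I          0.01308     0.3422
  C         0.002906  -0.001453
  E          0.01599     0.3407
  solve Keq expr → x = -0.001453; check Q = 1333
Then add 0.04082 M of M.
Step 3:
                   M          L
  I          0.05681     0.3407
  C         -0.04035    0.02018
  E          0.01645     0.3609
  solve Keq expr → x = 0.02018; check Q = 1333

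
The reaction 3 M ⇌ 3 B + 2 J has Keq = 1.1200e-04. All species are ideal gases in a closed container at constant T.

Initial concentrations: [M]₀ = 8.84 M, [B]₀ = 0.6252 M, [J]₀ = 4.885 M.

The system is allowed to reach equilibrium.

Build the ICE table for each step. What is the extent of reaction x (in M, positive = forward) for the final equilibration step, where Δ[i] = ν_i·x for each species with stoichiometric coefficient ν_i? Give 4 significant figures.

Q₀ = 0.008442 vs Keq = 1.1200e-04 ⇒ Q>K, reverse
Step 1:
                    M           B           J
  init           8.84      0.6252       4.885
  Δ            0.4625     -0.4625     -0.3084
  eq            9.303      0.1627       4.577
  solve Keq expr → x = -0.1542; check Q = 1.1200e-04

x = -0.1542 M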